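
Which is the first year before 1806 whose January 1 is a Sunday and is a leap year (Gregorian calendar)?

1804

Jan 1 advances by 2 weekdays after a leap year and by 1 after a common year.
1806: Jan 1 is Wednesday.
1805: Tuesday
1804: Sunday (leap)
1804 begins on a Sunday and is a leap year.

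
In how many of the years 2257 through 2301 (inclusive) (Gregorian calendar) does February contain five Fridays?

1

February has 28 days (29 in leap years); it has five Fridays when Friday falls among the first (month-length − 28) days — i.e. when February 1 is Friday in a leap year (never in a common year).
February 1 by year: 2257:Sun 2258:Mon 2259:Tue 2260:Wed 2261:Fri 2262:Sat 2263:Sun 2264:Mon 2265:Wed 2266:Thu 2267:Fri 2268:Sat 2269:Mon 2270:Tue 2271:Wed …(15 more)… 2287:Tue 2288:Wed 2289:Fri 2290:Sat 2291:Sun 2292:Mon 2293:Wed 2294:Thu 2295:Fri 2296:Sat 2297:Mon 2298:Tue 2299:Wed 2300:Thu 2301:Fri
Years with five Fridays: 2284 → 1.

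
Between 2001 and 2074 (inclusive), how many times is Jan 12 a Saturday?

11

Track Jan 12's weekday year by year (advancing +1, or +2 across a Feb 29):
  2001: Fri  2002: Sat (+1) ✓  2003: Sun (+1)  2004: Mon (+1)  2005: Wed (+2)
  2006: Thu (+1)  2007: Fri (+1)  2008: Sat (+1) ✓  2009: Mon (+2)  2010: Tue (+1)
  2011: Wed (+1)  2012: Thu (+1)  2013: Sat (+2) ✓  2014: Sun (+1)  … (46 more years) …
  2061: Wed (+2)  2062: Thu (+1)  2063: Fri (+1)  2064: Sat (+1) ✓  2065: Mon (+2)
  2066: Tue (+1)  2067: Wed (+1)  2068: Thu (+1)  2069: Sat (+2) ✓  2070: Sun (+1)
  2071: Mon (+1)  2072: Tue (+1)  2073: Thu (+2)  2074: Fri (+1)
Saturday years: 2002, 2008, 2013, 2019, 2030, 2036, 2041, 2047, 2058, 2064, 2069 — 11 in total.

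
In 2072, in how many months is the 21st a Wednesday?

2

Check the 21st of each month of 2072: Jan 21: Thu, Feb 21: Sun, Mar 21: Mon, Apr 21: Thu, May 21: Sat, Jun 21: Tue, Jul 21: Thu, Aug 21: Sun, Sep 21: Wed, Oct 21: Fri, Nov 21: Mon, Dec 21: Wed.
Wednesday occurs in September, December — 2 months.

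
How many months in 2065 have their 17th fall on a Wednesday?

1

Check the 17th of each month of 2065: Jan 17: Sat, Feb 17: Tue, Mar 17: Tue, Apr 17: Fri, May 17: Sun, Jun 17: Wed, Jul 17: Fri, Aug 17: Mon, Sep 17: Thu, Oct 17: Sat, Nov 17: Tue, Dec 17: Thu.
Wednesday occurs in June — 1 month.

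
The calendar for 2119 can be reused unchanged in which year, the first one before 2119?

Two years share a calendar iff Jan 1 falls on the same weekday and both are leap or both are common. 2119: Jan 1 is Sunday, common year.
2118: Jan 1 Saturday, common
2117: Jan 1 Friday, common
2116: Jan 1 Wednesday, leap
2115: Jan 1 Tuesday, common
2114: Jan 1 Monday, common
2113: Jan 1 Sunday, common
2113 matches on both conditions.

2113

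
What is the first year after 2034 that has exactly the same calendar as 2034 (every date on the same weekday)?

Two years share a calendar iff Jan 1 falls on the same weekday and both are leap or both are common. 2034: Jan 1 is Sunday, common year.
2035: Jan 1 Monday, common
2036: Jan 1 Tuesday, leap
2037: Jan 1 Thursday, common
2038: Jan 1 Friday, common
2039: Jan 1 Saturday, common
2040: Jan 1 Sunday, leap
2041: Jan 1 Tuesday, common
2042: Jan 1 Wednesday, common
2043: Jan 1 Thursday, common
2044: Jan 1 Friday, leap
2045: Jan 1 Sunday, common
2045 matches on both conditions.

2045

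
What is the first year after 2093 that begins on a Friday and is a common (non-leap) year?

Jan 1 advances by 2 weekdays after a leap year and by 1 after a common year.
2093: Jan 1 is Thursday.
2094: Friday
2094 begins on a Friday and is a common year.

2094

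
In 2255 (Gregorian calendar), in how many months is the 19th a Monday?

3

Check the 19th of each month of 2255: Jan 19: Fri, Feb 19: Mon, Mar 19: Mon, Apr 19: Thu, May 19: Sat, Jun 19: Tue, Jul 19: Thu, Aug 19: Sun, Sep 19: Wed, Oct 19: Fri, Nov 19: Mon, Dec 19: Wed.
Monday occurs in February, March, November — 3 months.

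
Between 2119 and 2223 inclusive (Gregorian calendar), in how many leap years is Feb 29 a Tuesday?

4

Leap years in 2119–2223: 25 of them.
Feb 29 weekday advances by 5 (mod 7) from one leap year to the next four years later (or differs when a century non-leap intervenes).
Leap-day weekdays: 2120:Thu 2124:Tue✓ 2128:Sun 2132:Fri 2136:Wed 2140:Mon 2144:Sat 2148:Thu 2152:Tue✓ 2156:Sun 2160:Fri 2164:Wed 2168:Mon 2172:Sat 2176:Thu 2180:Tue✓ 2184:Sun 2188:Fri 2192:Wed 2196:Mon 2204:Wed 2208:Mon 2212:Sat 2216:Thu 2220:Tue✓
Tuesday: 2124, 2152, 2180, 2220 → 4.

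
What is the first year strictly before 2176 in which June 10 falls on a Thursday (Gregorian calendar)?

2173

From one year to the next, a fixed date's weekday advances by 1, or by 2 when a Feb 29 lies between the two dates.
2176: June 10 is Monday.
2175: Saturday (−2)
2174: Friday (−1)
2173: Thursday (−1)
June 10 falls on a Thursday in 2173.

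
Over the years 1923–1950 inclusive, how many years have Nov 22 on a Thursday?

Track Nov 22's weekday year by year (advancing +1, or +2 across a Feb 29):
  1923: Thu ✓  1924: Sat (+2)  1925: Sun (+1)  1926: Mon (+1)  1927: Tue (+1)
  1928: Thu (+2) ✓  1929: Fri (+1)  1930: Sat (+1)  1931: Sun (+1)  1932: Tue (+2)
  1933: Wed (+1)  1934: Thu (+1) ✓  1935: Fri (+1)  1936: Sun (+2)  1937: Mon (+1)
  1938: Tue (+1)  1939: Wed (+1)  1940: Fri (+2)  1941: Sat (+1)  1942: Sun (+1)
  1943: Mon (+1)  1944: Wed (+2)  1945: Thu (+1) ✓  1946: Fri (+1)  1947: Sat (+1)
  1948: Mon (+2)  1949: Tue (+1)  1950: Wed (+1)
Thursday years: 1923, 1928, 1934, 1945 — 4 in total.

4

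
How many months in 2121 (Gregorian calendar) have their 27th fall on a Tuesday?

Check the 27th of each month of 2121: Jan 27: Mon, Feb 27: Thu, Mar 27: Thu, Apr 27: Sun, May 27: Tue, Jun 27: Fri, Jul 27: Sun, Aug 27: Wed, Sep 27: Sat, Oct 27: Mon, Nov 27: Thu, Dec 27: Sat.
Tuesday occurs in May — 1 month.

1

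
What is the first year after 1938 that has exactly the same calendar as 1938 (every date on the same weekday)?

Two years share a calendar iff Jan 1 falls on the same weekday and both are leap or both are common. 1938: Jan 1 is Saturday, common year.
1939: Jan 1 Sunday, common
1940: Jan 1 Monday, leap
1941: Jan 1 Wednesday, common
1942: Jan 1 Thursday, common
1943: Jan 1 Friday, common
1944: Jan 1 Saturday, leap
1945: Jan 1 Monday, common
1946: Jan 1 Tuesday, common
1947: Jan 1 Wednesday, common
1948: Jan 1 Thursday, leap
1949: Jan 1 Saturday, common
1949 matches on both conditions.

1949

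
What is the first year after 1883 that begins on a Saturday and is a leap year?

Jan 1 advances by 2 weekdays after a leap year and by 1 after a common year.
1883: Jan 1 is Monday.
1884: Tuesday (leap)
1885: Thursday
1886: Friday
1887: Saturday
1888: Sunday (leap)
1889: Tuesday
1890: Wednesday
1891: Thursday
1892: Friday (leap)
1893: Sunday
1894: Monday
1895: Tuesday
1896: Wednesday (leap)
1897: Friday
1898: Saturday
1899: Sunday
1900: Monday
1901: Tuesday
1902: Wednesday
1903: Thursday
1904: Friday (leap)
1905: Sunday
1906: Monday
1907: Tuesday
1908: Wednesday (leap)
1909: Friday
1910: Saturday
1911: Sunday
1912: Monday (leap)
1913: Wednesday
1914: Thursday
1915: Friday
1916: Saturday (leap)
1916 begins on a Saturday and is a leap year.

1916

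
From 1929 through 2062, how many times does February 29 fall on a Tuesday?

5

Leap years in 1929–2062: 33 of them.
Feb 29 weekday advances by 5 (mod 7) from one leap year to the next four years later (or differs when a century non-leap intervenes).
Leap-day weekdays: 1932:Mon 1936:Sat 1940:Thu 1944:Tue✓ 1948:Sun 1952:Fri 1956:Wed 1960:Mon 1964:Sat 1968:Thu 1972:Tue✓ 1976:Sun 1980:Fri …(7 more)… 2012:Wed 2016:Mon 2020:Sat 2024:Thu 2028:Tue✓ 2032:Sun 2036:Fri 2040:Wed 2044:Mon 2048:Sat 2052:Thu 2056:Tue✓ 2060:Sun
Tuesday: 1944, 1972, 2000, 2028, 2056 → 5.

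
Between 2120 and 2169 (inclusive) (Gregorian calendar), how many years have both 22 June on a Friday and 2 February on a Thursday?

2

Check each year's weekday for 22 June and 2 February:
  2120: Sat/Fri  2121: Sun/Sun  2122: Mon/Mon  2123: Tue/Tue  2124: Thu/Wed  2125: Fri/Fri  2126: Sat/Sat  2127: Sun/Sun  2128: Tue/Mon  2129: Wed/Wed  2130: Thu/Thu  2131: Fri/Fri  2132: Sun/Sat  2133: Mon/Mon  …(22 more)…  2156: Tue/Mon  2157: Wed/Wed  2158: Thu/Thu  2159: Fri/Fri  2160: Sun/Sat  2161: Mon/Mon  2162: Tue/Tue  2163: Wed/Wed  2164: Fri/Thu ✓  2165: Sat/Sat  2166: Sun/Sun  2167: Mon/Mon  2168: Wed/Tue  2169: Thu/Thu
Both conditions hold in: 2136, 2164 — 2.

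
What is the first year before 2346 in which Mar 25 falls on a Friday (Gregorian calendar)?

From one year to the next, a fixed date's weekday advances by 1, or by 2 when a Feb 29 lies between the two dates.
2346: March 25 is Monday.
2345: Sunday (−1)
2344: Saturday (−1)
2343: Thursday (−2)
2342: Wednesday (−1)
2341: Tuesday (−1)
2340: Monday (−1)
2339: Saturday (−2)
2338: Friday (−1)
Mar 25 falls on a Friday in 2338.

2338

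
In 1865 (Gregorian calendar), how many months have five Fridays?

4

A month of length L has five Fridays iff its first Friday is on day ≤ L−28 (so day 1–3 in a 31-day month, 1–2 in a 30-day month, day 1 in a leap February).
Checking each month of 1865: Jan starts Sun (31d); Feb starts Wed (28d); Mar starts Wed (31d) ✓; Apr starts Sat (30d); May starts Mon (31d); Jun starts Thu (30d) ✓; Jul starts Sat (31d); Aug starts Tue (31d); Sep starts Fri (30d) ✓; Oct starts Sun (31d); Nov starts Wed (30d); Dec starts Fri (31d) ✓.
Five-Friday months: March, June, September, December → 4.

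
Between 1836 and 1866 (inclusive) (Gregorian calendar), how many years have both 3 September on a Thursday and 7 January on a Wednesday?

Check each year's weekday for 3 September and 7 January:
  1836: Sat/Thu  1837: Sun/Sat  1838: Mon/Sun  1839: Tue/Mon  1840: Thu/Tue  1841: Fri/Thu  1842: Sat/Fri  1843: Sun/Sat  1844: Tue/Sun  1845: Wed/Tue  1846: Thu/Wed ✓  1847: Fri/Thu  1848: Sun/Fri  1849: Mon/Sun  …(3 more)…  1853: Sat/Fri  1854: Sun/Sat  1855: Mon/Sun  1856: Wed/Mon  1857: Thu/Wed ✓  1858: Fri/Thu  1859: Sat/Fri  1860: Mon/Sat  1861: Tue/Mon  1862: Wed/Tue  1863: Thu/Wed ✓  1864: Sat/Thu  1865: Sun/Sat  1866: Mon/Sun
Both conditions hold in: 1846, 1857, 1863 — 3.

3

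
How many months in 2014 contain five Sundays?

A month of length L has five Sundays iff its first Sunday is on day ≤ L−28 (so day 1–3 in a 31-day month, 1–2 in a 30-day month, day 1 in a leap February).
Checking each month of 2014: Jan starts Wed (31d); Feb starts Sat (28d); Mar starts Sat (31d) ✓; Apr starts Tue (30d); May starts Thu (31d); Jun starts Sun (30d) ✓; Jul starts Tue (31d); Aug starts Fri (31d) ✓; Sep starts Mon (30d); Oct starts Wed (31d); Nov starts Sat (30d) ✓; Dec starts Mon (31d).
Five-Sunday months: March, June, August, November → 4.

4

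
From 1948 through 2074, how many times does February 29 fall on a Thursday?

4

Leap years in 1948–2074: 32 of them.
Feb 29 weekday advances by 5 (mod 7) from one leap year to the next four years later (or differs when a century non-leap intervenes).
Leap-day weekdays: 1948:Sun 1952:Fri 1956:Wed 1960:Mon 1964:Sat 1968:Thu✓ 1972:Tue 1976:Sun 1980:Fri 1984:Wed 1988:Mon 1992:Sat 1996:Thu✓ …(6 more)… 2024:Thu✓ 2028:Tue 2032:Sun 2036:Fri 2040:Wed 2044:Mon 2048:Sat 2052:Thu✓ 2056:Tue 2060:Sun 2064:Fri 2068:Wed 2072:Mon
Thursday: 1968, 1996, 2024, 2052 → 4.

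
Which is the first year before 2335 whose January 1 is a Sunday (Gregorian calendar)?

2333

Jan 1 advances by 2 weekdays after a leap year and by 1 after a common year.
2335: Jan 1 is Tuesday.
2334: Monday
2333: Sunday
2333 begins on a Sunday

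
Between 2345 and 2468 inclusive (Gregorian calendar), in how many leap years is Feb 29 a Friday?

5

Leap years in 2345–2468: 31 of them.
Feb 29 weekday advances by 5 (mod 7) from one leap year to the next four years later (or differs when a century non-leap intervenes).
Leap-day weekdays: 2348:Sun 2352:Fri✓ 2356:Wed 2360:Mon 2364:Sat 2368:Thu 2372:Tue 2376:Sun 2380:Fri✓ 2384:Wed 2388:Mon 2392:Sat 2396:Thu …(5 more)… 2420:Sat 2424:Thu 2428:Tue 2432:Sun 2436:Fri✓ 2440:Wed 2444:Mon 2448:Sat 2452:Thu 2456:Tue 2460:Sun 2464:Fri✓ 2468:Wed
Friday: 2352, 2380, 2408, 2436, 2464 → 5.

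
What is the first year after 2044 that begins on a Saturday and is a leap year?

Jan 1 advances by 2 weekdays after a leap year and by 1 after a common year.
2044: Jan 1 is Friday (leap).
2045: Sunday
2046: Monday
2047: Tuesday
2048: Wednesday (leap)
2049: Friday
2050: Saturday
2051: Sunday
2052: Monday (leap)
2053: Wednesday
2054: Thursday
2055: Friday
2056: Saturday (leap)
2056 begins on a Saturday and is a leap year.

2056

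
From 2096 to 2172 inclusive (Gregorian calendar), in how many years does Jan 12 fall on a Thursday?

Track Jan 12's weekday year by year (advancing +1, or +2 across a Feb 29):
  2096: Thu ✓  2097: Sat (+2)  2098: Sun (+1)  2099: Mon (+1)  2100: Tue (+1)
  2101: Wed (+1)  2102: Thu (+1) ✓  2103: Fri (+1)  2104: Sat (+1)  2105: Mon (+2)
  2106: Tue (+1)  2107: Wed (+1)  2108: Thu (+1) ✓  2109: Sat (+2)  … (49 more years) …
  2159: Fri (+1)  2160: Sat (+1)  2161: Mon (+2)  2162: Tue (+1)  2163: Wed (+1)
  2164: Thu (+1) ✓  2165: Sat (+2)  2166: Sun (+1)  2167: Mon (+1)  2168: Tue (+1)
  2169: Thu (+2) ✓  2170: Fri (+1)  2171: Sat (+1)  2172: Sun (+1)
Thursday years: 2096, 2102, 2108, 2113, 2119, 2130, 2136, 2141, 2147, 2158, 2164, 2169 — 12 in total.

12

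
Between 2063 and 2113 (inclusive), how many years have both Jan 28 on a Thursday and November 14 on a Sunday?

6

Check each year's weekday for Jan 28 and November 14:
  2063: Sun/Wed  2064: Mon/Fri  2065: Wed/Sat  2066: Thu/Sun ✓  2067: Fri/Mon  2068: Sat/Wed  2069: Mon/Thu  2070: Tue/Fri  2071: Wed/Sat  2072: Thu/Mon  2073: Sat/Tue  2074: Sun/Wed  2075: Mon/Thu  2076: Tue/Sat  …(23 more)…  2100: Thu/Sun ✓  2101: Fri/Mon  2102: Sat/Tue  2103: Sun/Wed  2104: Mon/Fri  2105: Wed/Sat  2106: Thu/Sun ✓  2107: Fri/Mon  2108: Sat/Wed  2109: Mon/Thu  2110: Tue/Fri  2111: Wed/Sat  2112: Thu/Mon  2113: Sat/Tue
Both conditions hold in: 2066, 2077, 2083, 2094, 2100, 2106 — 6.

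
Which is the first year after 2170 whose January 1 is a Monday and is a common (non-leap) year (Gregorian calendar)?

Jan 1 advances by 2 weekdays after a leap year and by 1 after a common year.
2170: Jan 1 is Monday.
2171: Tuesday
2172: Wednesday (leap)
2173: Friday
2174: Saturday
2175: Sunday
2176: Monday (leap)
2177: Wednesday
2178: Thursday
2179: Friday
2180: Saturday (leap)
2181: Monday
2181 begins on a Monday and is a common year.

2181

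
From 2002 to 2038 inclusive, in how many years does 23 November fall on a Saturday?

5

Track 23 November's weekday year by year (advancing +1, or +2 across a Feb 29):
  2002: Sat ✓  2003: Sun (+1)  2004: Tue (+2)  2005: Wed (+1)  2006: Thu (+1)
  2007: Fri (+1)  2008: Sun (+2)  2009: Mon (+1)  2010: Tue (+1)  2011: Wed (+1)
  2012: Fri (+2)  2013: Sat (+1) ✓  2014: Sun (+1)  2015: Mon (+1)  … (9 more years) …
  2025: Sun (+1)  2026: Mon (+1)  2027: Tue (+1)  2028: Thu (+2)  2029: Fri (+1)
  2030: Sat (+1) ✓  2031: Sun (+1)  2032: Tue (+2)  2033: Wed (+1)  2034: Thu (+1)
  2035: Fri (+1)  2036: Sun (+2)  2037: Mon (+1)  2038: Tue (+1)
Saturday years: 2002, 2013, 2019, 2024, 2030 — 5 in total.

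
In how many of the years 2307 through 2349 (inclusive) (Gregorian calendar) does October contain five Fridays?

October has 31 days; it has five Fridays when Friday falls among the first (month-length − 28) days — i.e. when October 1 is one of Friday/Thursday/Wednesday.
October 1 by year: 2307:Tue 2308:Thu✓ 2309:Fri✓ 2310:Sat 2311:Sun 2312:Tue 2313:Wed✓ 2314:Thu✓ 2315:Fri✓ 2316:Sun 2317:Mon 2318:Tue 2319:Wed✓ 2320:Fri✓ 2321:Sat …(13 more)… 2335:Tue 2336:Thu✓ 2337:Fri✓ 2338:Sat 2339:Sun 2340:Tue 2341:Wed✓ 2342:Thu✓ 2343:Fri✓ 2344:Sun 2345:Mon 2346:Tue 2347:Wed✓ 2348:Fri✓ 2349:Sat
Years with five Fridays: 2308, 2309, 2313, 2314, 2315, 2319, 2320, 2324, 2325, 2326, 2330, 2331, 2336, 2337, 2341, 2342, 2343, 2347, 2348 → 19.

19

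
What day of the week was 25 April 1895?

Thursday

January 1, 1895 is a Tuesday.
April 25 is day 115 of the year, i.e. 114 days after Jan 1.
114 mod 7 = 2, so advance 2 weekdays from Tuesday: Thursday.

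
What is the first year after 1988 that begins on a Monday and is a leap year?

1996

Jan 1 advances by 2 weekdays after a leap year and by 1 after a common year.
1988: Jan 1 is Friday (leap).
1989: Sunday
1990: Monday
1991: Tuesday
1992: Wednesday (leap)
1993: Friday
1994: Saturday
1995: Sunday
1996: Monday (leap)
1996 begins on a Monday and is a leap year.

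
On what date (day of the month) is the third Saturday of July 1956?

21

July 1, 1956 is a Sunday, so the first Saturday is the 7th.
The third Saturday is 7 + 14 = 21.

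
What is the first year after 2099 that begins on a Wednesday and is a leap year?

2116

Jan 1 advances by 2 weekdays after a leap year and by 1 after a common year.
2099: Jan 1 is Thursday.
2100: Friday
2101: Saturday
2102: Sunday
2103: Monday
2104: Tuesday (leap)
2105: Thursday
2106: Friday
2107: Saturday
2108: Sunday (leap)
2109: Tuesday
2110: Wednesday
2111: Thursday
2112: Friday (leap)
2113: Sunday
2114: Monday
2115: Tuesday
2116: Wednesday (leap)
2116 begins on a Wednesday and is a leap year.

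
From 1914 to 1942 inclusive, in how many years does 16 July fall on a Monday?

Track 16 July's weekday year by year (advancing +1, or +2 across a Feb 29):
  1914: Thu  1915: Fri (+1)  1916: Sun (+2)  1917: Mon (+1) ✓  1918: Tue (+1)
  1919: Wed (+1)  1920: Fri (+2)  1921: Sat (+1)  1922: Sun (+1)  1923: Mon (+1) ✓
  1924: Wed (+2)  1925: Thu (+1)  1926: Fri (+1)  1927: Sat (+1)  1928: Mon (+2) ✓
  1929: Tue (+1)  1930: Wed (+1)  1931: Thu (+1)  1932: Sat (+2)  1933: Sun (+1)
  1934: Mon (+1) ✓  1935: Tue (+1)  1936: Thu (+2)  1937: Fri (+1)  1938: Sat (+1)
  1939: Sun (+1)  1940: Tue (+2)  1941: Wed (+1)  1942: Thu (+1)
Monday years: 1917, 1923, 1928, 1934 — 4 in total.

4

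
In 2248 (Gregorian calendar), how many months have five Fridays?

A month of length L has five Fridays iff its first Friday is on day ≤ L−28 (so day 1–3 in a 31-day month, 1–2 in a 30-day month, day 1 in a leap February).
Checking each month of 2248: Jan starts Sat (31d); Feb starts Tue (29d); Mar starts Wed (31d) ✓; Apr starts Sat (30d); May starts Mon (31d); Jun starts Thu (30d) ✓; Jul starts Sat (31d); Aug starts Tue (31d); Sep starts Fri (30d) ✓; Oct starts Sun (31d); Nov starts Wed (30d); Dec starts Fri (31d) ✓.
Five-Friday months: March, June, September, December → 4.

4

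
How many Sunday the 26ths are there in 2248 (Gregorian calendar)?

Check the 26th of each month of 2248: Jan 26: Wed, Feb 26: Sat, Mar 26: Sun, Apr 26: Wed, May 26: Fri, Jun 26: Mon, Jul 26: Wed, Aug 26: Sat, Sep 26: Tue, Oct 26: Thu, Nov 26: Sun, Dec 26: Tue.
Sunday occurs in March, November — 2 months.

2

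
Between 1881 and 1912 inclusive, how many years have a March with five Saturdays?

13

March has 31 days; it has five Saturdays when Saturday falls among the first (month-length − 28) days — i.e. when March 1 is one of Saturday/Friday/Thursday.
March 1 by year: 1881:Tue 1882:Wed 1883:Thu✓ 1884:Sat✓ 1885:Sun 1886:Mon 1887:Tue 1888:Thu✓ 1889:Fri✓ 1890:Sat✓ 1891:Sun 1892:Tue 1893:Wed 1894:Thu✓ 1895:Fri✓ 1896:Sun 1897:Mon 1898:Tue 1899:Wed 1900:Thu✓ 1901:Fri✓ 1902:Sat✓ 1903:Sun 1904:Tue 1905:Wed 1906:Thu✓ 1907:Fri✓ 1908:Sun 1909:Mon 1910:Tue 1911:Wed 1912:Fri✓
Years with five Saturdays: 1883, 1884, 1888, 1889, 1890, 1894, 1895, 1900, 1901, 1902, 1906, 1907, 1912 → 13.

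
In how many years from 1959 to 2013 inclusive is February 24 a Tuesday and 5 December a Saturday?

6

Check each year's weekday for February 24 and 5 December:
  1959: Tue/Sat ✓  1960: Wed/Mon  1961: Fri/Tue  1962: Sat/Wed  1963: Sun/Thu  1964: Mon/Sat  1965: Wed/Sun  1966: Thu/Mon  1967: Fri/Tue  1968: Sat/Thu  1969: Mon/Fri  1970: Tue/Sat ✓  1971: Wed/Sun  1972: Thu/Tue  …(27 more)…  2000: Thu/Tue  2001: Sat/Wed  2002: Sun/Thu  2003: Mon/Fri  2004: Tue/Sun  2005: Thu/Mon  2006: Fri/Tue  2007: Sat/Wed  2008: Sun/Fri  2009: Tue/Sat ✓  2010: Wed/Sun  2011: Thu/Mon  2012: Fri/Wed  2013: Sun/Thu
Both conditions hold in: 1959, 1970, 1981, 1987, 1998, 2009 — 6.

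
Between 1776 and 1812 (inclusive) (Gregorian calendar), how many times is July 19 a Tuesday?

Track July 19's weekday year by year (advancing +1, or +2 across a Feb 29):
  1776: Fri  1777: Sat (+1)  1778: Sun (+1)  1779: Mon (+1)  1780: Wed (+2)
  1781: Thu (+1)  1782: Fri (+1)  1783: Sat (+1)  1784: Mon (+2)  1785: Tue (+1) ✓
  1786: Wed (+1)  1787: Thu (+1)  1788: Sat (+2)  1789: Sun (+1)  … (9 more years) …
  1799: Fri (+1)  1800: Sat (+1)  1801: Sun (+1)  1802: Mon (+1)  1803: Tue (+1) ✓
  1804: Thu (+2)  1805: Fri (+1)  1806: Sat (+1)  1807: Sun (+1)  1808: Tue (+2) ✓
  1809: Wed (+1)  1810: Thu (+1)  1811: Fri (+1)  1812: Sun (+2)
Tuesday years: 1785, 1791, 1796, 1803, 1808 — 5 in total.

5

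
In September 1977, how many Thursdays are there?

September 1977 has 30 days and begins on Thursday.
The first Thursday is September 1.
Thursdays fall on 1, 8, 15, 22, 29 — that's 5.

5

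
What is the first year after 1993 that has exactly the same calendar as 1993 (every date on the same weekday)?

Two years share a calendar iff Jan 1 falls on the same weekday and both are leap or both are common. 1993: Jan 1 is Friday, common year.
1994: Jan 1 Saturday, common
1995: Jan 1 Sunday, common
1996: Jan 1 Monday, leap
1997: Jan 1 Wednesday, common
1998: Jan 1 Thursday, common
1999: Jan 1 Friday, common
1999 matches on both conditions.

1999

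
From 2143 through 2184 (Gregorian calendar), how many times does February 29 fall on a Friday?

1

Leap years in 2143–2184: 11 of them.
Feb 29 weekday advances by 5 (mod 7) from one leap year to the next four years later (or differs when a century non-leap intervenes).
Leap-day weekdays: 2144:Sat 2148:Thu 2152:Tue 2156:Sun 2160:Fri✓ 2164:Wed 2168:Mon 2172:Sat 2176:Thu 2180:Tue 2184:Sun
Friday: 2160 → 1.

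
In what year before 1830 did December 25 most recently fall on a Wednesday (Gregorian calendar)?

1822

From one year to the next, a fixed date's weekday advances by 1, or by 2 when a Feb 29 lies between the two dates.
1830: December 25 is Saturday.
1829: Friday (−1)
1828: Thursday (−1)
1827: Tuesday (−2)
1826: Monday (−1)
1825: Sunday (−1)
1824: Saturday (−1)
1823: Thursday (−2)
1822: Wednesday (−1)
December 25 falls on a Wednesday in 1822.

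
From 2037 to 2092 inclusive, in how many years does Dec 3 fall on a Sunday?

8

Track Dec 3's weekday year by year (advancing +1, or +2 across a Feb 29):
  2037: Thu  2038: Fri (+1)  2039: Sat (+1)  2040: Mon (+2)  2041: Tue (+1)
  2042: Wed (+1)  2043: Thu (+1)  2044: Sat (+2)  2045: Sun (+1) ✓  2046: Mon (+1)
  2047: Tue (+1)  2048: Thu (+2)  2049: Fri (+1)  2050: Sat (+1)  … (28 more years) …
  2079: Sun (+1) ✓  2080: Tue (+2)  2081: Wed (+1)  2082: Thu (+1)  2083: Fri (+1)
  2084: Sun (+2) ✓  2085: Mon (+1)  2086: Tue (+1)  2087: Wed (+1)  2088: Fri (+2)
  2089: Sat (+1)  2090: Sun (+1) ✓  2091: Mon (+1)  2092: Wed (+2)
Sunday years: 2045, 2051, 2056, 2062, 2073, 2079, 2084, 2090 — 8 in total.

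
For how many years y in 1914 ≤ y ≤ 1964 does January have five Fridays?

22

January has 31 days; it has five Fridays when Friday falls among the first (month-length − 28) days — i.e. when January 1 is one of Friday/Thursday/Wednesday.
January 1 by year: 1914:Thu✓ 1915:Fri✓ 1916:Sat 1917:Mon 1918:Tue 1919:Wed✓ 1920:Thu✓ 1921:Sat 1922:Sun 1923:Mon 1924:Tue 1925:Thu✓ 1926:Fri✓ 1927:Sat 1928:Sun …(21 more)… 1950:Sun 1951:Mon 1952:Tue 1953:Thu✓ 1954:Fri✓ 1955:Sat 1956:Sun 1957:Tue 1958:Wed✓ 1959:Thu✓ 1960:Fri✓ 1961:Sun 1962:Mon 1963:Tue 1964:Wed✓
Years with five Fridays: 1914, 1915, 1919, 1920, 1925, 1926, 1930, 1931, 1932, 1936, 1937, 1941, 1942, 1943, 1947, 1948, 1953, 1954, 1958, 1959, 1960, 1964 → 22.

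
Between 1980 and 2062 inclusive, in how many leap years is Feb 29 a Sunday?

3

Leap years in 1980–2062: 21 of them.
Feb 29 weekday advances by 5 (mod 7) from one leap year to the next four years later (or differs when a century non-leap intervenes).
Leap-day weekdays: 1980:Fri 1984:Wed 1988:Mon 1992:Sat 1996:Thu 2000:Tue 2004:Sun✓ 2008:Fri 2012:Wed 2016:Mon 2020:Sat 2024:Thu 2028:Tue 2032:Sun✓ 2036:Fri 2040:Wed 2044:Mon 2048:Sat 2052:Thu 2056:Tue 2060:Sun✓
Sunday: 2004, 2032, 2060 → 3.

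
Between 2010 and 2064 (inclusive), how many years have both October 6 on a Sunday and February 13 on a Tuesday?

Check each year's weekday for October 6 and February 13:
  2010: Wed/Sat  2011: Thu/Sun  2012: Sat/Mon  2013: Sun/Wed  2014: Mon/Thu  2015: Tue/Fri  2016: Thu/Sat  2017: Fri/Mon  2018: Sat/Tue  2019: Sun/Wed  2020: Tue/Thu  2021: Wed/Sat  2022: Thu/Sun  2023: Fri/Mon  …(27 more)…  2051: Fri/Mon  2052: Sun/Tue ✓  2053: Mon/Thu  2054: Tue/Fri  2055: Wed/Sat  2056: Fri/Sun  2057: Sat/Tue  2058: Sun/Wed  2059: Mon/Thu  2060: Wed/Fri  2061: Thu/Sun  2062: Fri/Mon  2063: Sat/Tue  2064: Mon/Wed
Both conditions hold in: 2024, 2052 — 2.

2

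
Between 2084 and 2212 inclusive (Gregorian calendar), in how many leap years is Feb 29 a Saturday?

Leap years in 2084–2212: 31 of them.
Feb 29 weekday advances by 5 (mod 7) from one leap year to the next four years later (or differs when a century non-leap intervenes).
Leap-day weekdays: 2084:Tue 2088:Sun 2092:Fri 2096:Wed 2104:Fri 2108:Wed 2112:Mon 2116:Sat✓ 2120:Thu 2124:Tue 2128:Sun 2132:Fri 2136:Wed …(5 more)… 2160:Fri 2164:Wed 2168:Mon 2172:Sat✓ 2176:Thu 2180:Tue 2184:Sun 2188:Fri 2192:Wed 2196:Mon 2204:Wed 2208:Mon 2212:Sat✓
Saturday: 2116, 2144, 2172, 2212 → 4.

4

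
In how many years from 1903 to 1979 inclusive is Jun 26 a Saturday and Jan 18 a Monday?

Check each year's weekday for Jun 26 and Jan 18:
  1903: Fri/Sun  1904: Sun/Mon  1905: Mon/Wed  1906: Tue/Thu  1907: Wed/Fri  1908: Fri/Sat  1909: Sat/Mon ✓  1910: Sun/Tue  1911: Mon/Wed  1912: Wed/Thu  1913: Thu/Sat  1914: Fri/Sun  1915: Sat/Mon ✓  1916: Mon/Tue  …(49 more)…  1966: Sun/Tue  1967: Mon/Wed  1968: Wed/Thu  1969: Thu/Sat  1970: Fri/Sun  1971: Sat/Mon ✓  1972: Mon/Tue  1973: Tue/Thu  1974: Wed/Fri  1975: Thu/Sat  1976: Sat/Sun  1977: Sun/Tue  1978: Mon/Wed  1979: Tue/Thu
Both conditions hold in: 1909, 1915, 1926, 1937, 1943, 1954, 1965, 1971 — 8.

8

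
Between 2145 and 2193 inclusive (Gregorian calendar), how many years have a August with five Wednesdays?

August has 31 days; it has five Wednesdays when Wednesday falls among the first (month-length − 28) days — i.e. when August 1 is one of Wednesday/Tuesday/Monday.
August 1 by year: 2145:Sun 2146:Mon✓ 2147:Tue✓ 2148:Thu 2149:Fri 2150:Sat 2151:Sun 2152:Tue✓ 2153:Wed✓ 2154:Thu 2155:Fri 2156:Sun 2157:Mon✓ 2158:Tue✓ 2159:Wed✓ …(19 more)… 2179:Sun 2180:Tue✓ 2181:Wed✓ 2182:Thu 2183:Fri 2184:Sun 2185:Mon✓ 2186:Tue✓ 2187:Wed✓ 2188:Fri 2189:Sat 2190:Sun 2191:Mon✓ 2192:Wed✓ 2193:Thu
Years with five Wednesdays: 2146, 2147, 2152, 2153, 2157, 2158, 2159, 2163, 2164, 2168, 2169, 2170, 2174, 2175, 2180, 2181, 2185, 2186, 2187, 2191, 2192 → 21.

21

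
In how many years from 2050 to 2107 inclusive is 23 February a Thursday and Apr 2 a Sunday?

6

Check each year's weekday for 23 February and Apr 2:
  2050: Wed/Sat  2051: Thu/Sun ✓  2052: Fri/Tue  2053: Sun/Wed  2054: Mon/Thu  2055: Tue/Fri  2056: Wed/Sun  2057: Fri/Mon  2058: Sat/Tue  2059: Sun/Wed  2060: Mon/Fri  2061: Wed/Sat  2062: Thu/Sun ✓  2063: Fri/Mon  …(30 more)…  2094: Tue/Fri  2095: Wed/Sat  2096: Thu/Mon  2097: Sat/Tue  2098: Sun/Wed  2099: Mon/Thu  2100: Tue/Fri  2101: Wed/Sat  2102: Thu/Sun ✓  2103: Fri/Mon  2104: Sat/Wed  2105: Mon/Thu  2106: Tue/Fri  2107: Wed/Sat
Both conditions hold in: 2051, 2062, 2073, 2079, 2090, 2102 — 6.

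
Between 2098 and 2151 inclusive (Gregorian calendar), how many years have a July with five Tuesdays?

22

July has 31 days; it has five Tuesdays when Tuesday falls among the first (month-length − 28) days — i.e. when July 1 is one of Tuesday/Monday/Sunday.
July 1 by year: 2098:Tue✓ 2099:Wed 2100:Thu 2101:Fri 2102:Sat 2103:Sun✓ 2104:Tue✓ 2105:Wed 2106:Thu 2107:Fri 2108:Sun✓ 2109:Mon✓ 2110:Tue✓ 2111:Wed 2112:Fri …(24 more)… 2137:Mon✓ 2138:Tue✓ 2139:Wed 2140:Fri 2141:Sat 2142:Sun✓ 2143:Mon✓ 2144:Wed 2145:Thu 2146:Fri 2147:Sat 2148:Mon✓ 2149:Tue✓ 2150:Wed 2151:Thu
Years with five Tuesdays: 2098, 2103, 2104, 2108, 2109, 2110, 2114, 2115, 2120, 2121, 2125, 2126, 2127, 2131, 2132, 2136, 2137, 2138, 2142, 2143, 2148, 2149 → 22.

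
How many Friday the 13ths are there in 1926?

1

Check the 13th of each month of 1926: Jan 13: Wed, Feb 13: Sat, Mar 13: Sat, Apr 13: Tue, May 13: Thu, Jun 13: Sun, Jul 13: Tue, Aug 13: Fri, Sep 13: Mon, Oct 13: Wed, Nov 13: Sat, Dec 13: Mon.
Friday occurs in August — 1 month.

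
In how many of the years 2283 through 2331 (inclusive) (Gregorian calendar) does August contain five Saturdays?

22

August has 31 days; it has five Saturdays when Saturday falls among the first (month-length − 28) days — i.e. when August 1 is one of Saturday/Friday/Thursday.
August 1 by year: 2283:Wed 2284:Fri✓ 2285:Sat✓ 2286:Sun 2287:Mon 2288:Wed 2289:Thu✓ 2290:Fri✓ 2291:Sat✓ 2292:Mon 2293:Tue 2294:Wed 2295:Thu✓ 2296:Sat✓ 2297:Sun …(19 more)… 2317:Wed 2318:Thu✓ 2319:Fri✓ 2320:Sun 2321:Mon 2322:Tue 2323:Wed 2324:Fri✓ 2325:Sat✓ 2326:Sun 2327:Mon 2328:Wed 2329:Thu✓ 2330:Fri✓ 2331:Sat✓
Years with five Saturdays: 2284, 2285, 2289, 2290, 2291, 2295, 2296, 2301, 2302, 2303, 2307, 2308, 2312, 2313, 2314, 2318, 2319, 2324, 2325, 2329, 2330, 2331 → 22.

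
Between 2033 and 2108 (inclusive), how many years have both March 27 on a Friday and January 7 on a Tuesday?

Check each year's weekday for March 27 and January 7:
  2033: Sun/Fri  2034: Mon/Sat  2035: Tue/Sun  2036: Thu/Mon  2037: Fri/Wed  2038: Sat/Thu  2039: Sun/Fri  2040: Tue/Sat  2041: Wed/Mon  2042: Thu/Tue  2043: Fri/Wed  2044: Sun/Thu  2045: Mon/Sat  2046: Tue/Sun  …(48 more)…  2095: Sun/Fri  2096: Tue/Sat  2097: Wed/Mon  2098: Thu/Tue  2099: Fri/Wed  2100: Sat/Thu  2101: Sun/Fri  2102: Mon/Sat  2103: Tue/Sun  2104: Thu/Mon  2105: Fri/Wed  2106: Sat/Thu  2107: Sun/Fri  2108: Tue/Sat
Both conditions hold in: 2048, 2076 — 2.

2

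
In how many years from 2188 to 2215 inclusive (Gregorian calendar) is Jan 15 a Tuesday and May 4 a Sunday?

Check each year's weekday for Jan 15 and May 4:
  2188: Tue/Sun ✓  2189: Thu/Mon  2190: Fri/Tue  2191: Sat/Wed  2192: Sun/Fri  2193: Tue/Sat  2194: Wed/Sun  2195: Thu/Mon  2196: Fri/Wed  2197: Sun/Thu  2198: Mon/Fri  2199: Tue/Sat  2200: Wed/Sun  2201: Thu/Mon  2202: Fri/Tue  2203: Sat/Wed  2204: Sun/Fri  2205: Tue/Sat  2206: Wed/Sun  2207: Thu/Mon  2208: Fri/Wed  2209: Sun/Thu  2210: Mon/Fri  2211: Tue/Sat  2212: Wed/Mon  2213: Fri/Tue  2214: Sat/Wed  2215: Sun/Thu
Both conditions hold in: 2188 — 1.

1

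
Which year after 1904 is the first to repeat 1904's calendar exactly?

Two years share a calendar iff Jan 1 falls on the same weekday and both are leap or both are common. 1904: Jan 1 is Friday, leap year.
1905: Jan 1 Sunday, common
1906: Jan 1 Monday, common
1907: Jan 1 Tuesday, common
1908: Jan 1 Wednesday, leap
1909: Jan 1 Friday, common
1910: Jan 1 Saturday, common
1911: Jan 1 Sunday, common
1912: Jan 1 Monday, leap
1913: Jan 1 Wednesday, common
1914: Jan 1 Thursday, common
1915: Jan 1 Friday, common
1916: Jan 1 Saturday, leap
1917: Jan 1 Monday, common
1918: Jan 1 Tuesday, common
1919: Jan 1 Wednesday, common
1920: Jan 1 Thursday, leap
1921: Jan 1 Saturday, common
1922: Jan 1 Sunday, common
1923: Jan 1 Monday, common
1924: Jan 1 Tuesday, leap
1925: Jan 1 Thursday, common
1926: Jan 1 Friday, common
1927: Jan 1 Saturday, common
1928: Jan 1 Sunday, leap
1929: Jan 1 Tuesday, common
1930: Jan 1 Wednesday, common
1931: Jan 1 Thursday, common
1932: Jan 1 Friday, leap
1932 matches on both conditions.

1932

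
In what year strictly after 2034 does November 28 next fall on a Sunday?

2038

From one year to the next, a fixed date's weekday advances by 1, or by 2 when a Feb 29 lies between the two dates.
2034: November 28 is Tuesday.
2035: Wednesday (+1)
2036: Friday (+2)
2037: Saturday (+1)
2038: Sunday (+1)
November 28 falls on a Sunday in 2038.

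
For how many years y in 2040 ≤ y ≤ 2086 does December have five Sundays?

December has 31 days; it has five Sundays when Sunday falls among the first (month-length − 28) days — i.e. when December 1 is one of Sunday/Saturday/Friday.
December 1 by year: 2040:Sat✓ 2041:Sun✓ 2042:Mon 2043:Tue 2044:Thu 2045:Fri✓ 2046:Sat✓ 2047:Sun✓ 2048:Tue 2049:Wed 2050:Thu 2051:Fri✓ 2052:Sun✓ 2053:Mon 2054:Tue …(17 more)… 2072:Thu 2073:Fri✓ 2074:Sat✓ 2075:Sun✓ 2076:Tue 2077:Wed 2078:Thu 2079:Fri✓ 2080:Sun✓ 2081:Mon 2082:Tue 2083:Wed 2084:Fri✓ 2085:Sat✓ 2086:Sun✓
Years with five Sundays: 2040, 2041, 2045, 2046, 2047, 2051, 2052, 2056, 2057, 2058, 2062, 2063, 2068, 2069, 2073, 2074, 2075, 2079, 2080, 2084, 2085, 2086 → 22.

22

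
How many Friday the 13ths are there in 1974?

Check the 13th of each month of 1974: Jan 13: Sun, Feb 13: Wed, Mar 13: Wed, Apr 13: Sat, May 13: Mon, Jun 13: Thu, Jul 13: Sat, Aug 13: Tue, Sep 13: Fri, Oct 13: Sun, Nov 13: Wed, Dec 13: Fri.
Friday occurs in September, December — 2 months.

2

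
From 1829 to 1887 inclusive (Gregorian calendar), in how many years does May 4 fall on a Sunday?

8

Track May 4's weekday year by year (advancing +1, or +2 across a Feb 29):
  1829: Mon  1830: Tue (+1)  1831: Wed (+1)  1832: Fri (+2)  1833: Sat (+1)
  1834: Sun (+1) ✓  1835: Mon (+1)  1836: Wed (+2)  1837: Thu (+1)  1838: Fri (+1)
  1839: Sat (+1)  1840: Mon (+2)  1841: Tue (+1)  1842: Wed (+1)  … (31 more years) …
  1874: Mon (+1)  1875: Tue (+1)  1876: Thu (+2)  1877: Fri (+1)  1878: Sat (+1)
  1879: Sun (+1) ✓  1880: Tue (+2)  1881: Wed (+1)  1882: Thu (+1)  1883: Fri (+1)
  1884: Sun (+2) ✓  1885: Mon (+1)  1886: Tue (+1)  1887: Wed (+1)
Sunday years: 1834, 1845, 1851, 1856, 1862, 1873, 1879, 1884 — 8 in total.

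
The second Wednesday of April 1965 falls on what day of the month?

14

April 1, 1965 is a Thursday, so the first Wednesday is the 7th.
The second Wednesday is 7 + 7 = 14.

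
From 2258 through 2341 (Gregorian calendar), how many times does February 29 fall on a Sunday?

Leap years in 2258–2341: 20 of them.
Feb 29 weekday advances by 5 (mod 7) from one leap year to the next four years later (or differs when a century non-leap intervenes).
Leap-day weekdays: 2260:Wed 2264:Mon 2268:Sat 2272:Thu 2276:Tue 2280:Sun✓ 2284:Fri 2288:Wed 2292:Mon 2296:Sat 2304:Mon 2308:Sat 2312:Thu 2316:Tue 2320:Sun✓ 2324:Fri 2328:Wed 2332:Mon 2336:Sat 2340:Thu
Sunday: 2280, 2320 → 2.

2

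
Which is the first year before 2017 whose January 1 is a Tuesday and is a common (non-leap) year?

Jan 1 advances by 2 weekdays after a leap year and by 1 after a common year.
2017: Jan 1 is Sunday.
2016: Friday (leap)
2015: Thursday
2014: Wednesday
2013: Tuesday
2013 begins on a Tuesday and is a common year.

2013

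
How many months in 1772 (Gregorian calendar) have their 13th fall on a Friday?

Check the 13th of each month of 1772: Jan 13: Mon, Feb 13: Thu, Mar 13: Fri, Apr 13: Mon, May 13: Wed, Jun 13: Sat, Jul 13: Mon, Aug 13: Thu, Sep 13: Sun, Oct 13: Tue, Nov 13: Fri, Dec 13: Sun.
Friday occurs in March, November — 2 months.

2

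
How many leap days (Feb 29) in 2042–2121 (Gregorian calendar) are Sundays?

Leap years in 2042–2121: 19 of them.
Feb 29 weekday advances by 5 (mod 7) from one leap year to the next four years later (or differs when a century non-leap intervenes).
Leap-day weekdays: 2044:Mon 2048:Sat 2052:Thu 2056:Tue 2060:Sun✓ 2064:Fri 2068:Wed 2072:Mon 2076:Sat 2080:Thu 2084:Tue 2088:Sun✓ 2092:Fri 2096:Wed 2104:Fri 2108:Wed 2112:Mon 2116:Sat 2120:Thu
Sunday: 2060, 2088 → 2.

2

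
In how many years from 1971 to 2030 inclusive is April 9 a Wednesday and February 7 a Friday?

6

Check each year's weekday for April 9 and February 7:
  1971: Fri/Sun  1972: Sun/Mon  1973: Mon/Wed  1974: Tue/Thu  1975: Wed/Fri ✓  1976: Fri/Sat  1977: Sat/Mon  1978: Sun/Tue  1979: Mon/Wed  1980: Wed/Thu  1981: Thu/Sat  1982: Fri/Sun  1983: Sat/Mon  1984: Mon/Tue  …(32 more)…  2017: Sun/Tue  2018: Mon/Wed  2019: Tue/Thu  2020: Thu/Fri  2021: Fri/Sun  2022: Sat/Mon  2023: Sun/Tue  2024: Tue/Wed  2025: Wed/Fri ✓  2026: Thu/Sat  2027: Fri/Sun  2028: Sun/Mon  2029: Mon/Wed  2030: Tue/Thu
Both conditions hold in: 1975, 1986, 1997, 2003, 2014, 2025 — 6.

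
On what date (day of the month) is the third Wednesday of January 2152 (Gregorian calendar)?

January 1, 2152 is a Saturday, so the first Wednesday is the 5th.
The third Wednesday is 5 + 14 = 19.

19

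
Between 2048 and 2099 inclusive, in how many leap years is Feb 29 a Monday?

Leap years in 2048–2099: 13 of them.
Feb 29 weekday advances by 5 (mod 7) from one leap year to the next four years later (or differs when a century non-leap intervenes).
Leap-day weekdays: 2048:Sat 2052:Thu 2056:Tue 2060:Sun 2064:Fri 2068:Wed 2072:Mon✓ 2076:Sat 2080:Thu 2084:Tue 2088:Sun 2092:Fri 2096:Wed
Monday: 2072 → 1.

1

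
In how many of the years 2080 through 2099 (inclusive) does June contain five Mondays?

June has 30 days; it has five Mondays when Monday falls among the first (month-length − 28) days — i.e. when June 1 is one of Monday/Sunday.
June 1 by year: 2080:Sat 2081:Sun✓ 2082:Mon✓ 2083:Tue 2084:Thu 2085:Fri 2086:Sat 2087:Sun✓ 2088:Tue 2089:Wed 2090:Thu 2091:Fri 2092:Sun✓ 2093:Mon✓ 2094:Tue 2095:Wed 2096:Fri 2097:Sat 2098:Sun✓ 2099:Mon✓
Years with five Mondays: 2081, 2082, 2087, 2092, 2093, 2098, 2099 → 7.

7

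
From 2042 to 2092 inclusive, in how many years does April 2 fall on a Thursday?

Track April 2's weekday year by year (advancing +1, or +2 across a Feb 29):
  2042: Wed  2043: Thu (+1) ✓  2044: Sat (+2)  2045: Sun (+1)  2046: Mon (+1)
  2047: Tue (+1)  2048: Thu (+2) ✓  2049: Fri (+1)  2050: Sat (+1)  2051: Sun (+1)
  2052: Tue (+2)  2053: Wed (+1)  2054: Thu (+1) ✓  2055: Fri (+1)  … (23 more years) …
  2079: Sun (+1)  2080: Tue (+2)  2081: Wed (+1)  2082: Thu (+1) ✓  2083: Fri (+1)
  2084: Sun (+2)  2085: Mon (+1)  2086: Tue (+1)  2087: Wed (+1)  2088: Fri (+2)
  2089: Sat (+1)  2090: Sun (+1)  2091: Mon (+1)  2092: Wed (+2)
Thursday years: 2043, 2048, 2054, 2065, 2071, 2076, 2082 — 7 in total.

7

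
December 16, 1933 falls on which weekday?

Saturday

January 1, 1933 is a Sunday.
December 16 is day 350 of the year, i.e. 349 days after Jan 1.
349 mod 7 = 6, so advance 6 weekdays from Sunday: Saturday.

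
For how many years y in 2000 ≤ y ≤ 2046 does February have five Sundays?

2

February has 28 days (29 in leap years); it has five Sundays when Sunday falls among the first (month-length − 28) days — i.e. when February 1 is Sunday in a leap year (never in a common year).
February 1 by year: 2000:Tue 2001:Thu 2002:Fri 2003:Sat 2004:Sun✓ 2005:Tue 2006:Wed 2007:Thu 2008:Fri 2009:Sun 2010:Mon 2011:Tue 2012:Wed 2013:Fri 2014:Sat …(17 more)… 2032:Sun✓ 2033:Tue 2034:Wed 2035:Thu 2036:Fri 2037:Sun 2038:Mon 2039:Tue 2040:Wed 2041:Fri 2042:Sat 2043:Sun 2044:Mon 2045:Wed 2046:Thu
Years with five Sundays: 2004, 2032 → 2.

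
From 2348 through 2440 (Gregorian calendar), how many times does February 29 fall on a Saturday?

3

Leap years in 2348–2440: 24 of them.
Feb 29 weekday advances by 5 (mod 7) from one leap year to the next four years later (or differs when a century non-leap intervenes).
Leap-day weekdays: 2348:Sun 2352:Fri 2356:Wed 2360:Mon 2364:Sat✓ 2368:Thu 2372:Tue 2376:Sun 2380:Fri 2384:Wed 2388:Mon 2392:Sat✓ 2396:Thu 2400:Tue 2404:Sun 2408:Fri 2412:Wed 2416:Mon 2420:Sat✓ 2424:Thu 2428:Tue 2432:Sun 2436:Fri 2440:Wed
Saturday: 2364, 2392, 2420 → 3.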